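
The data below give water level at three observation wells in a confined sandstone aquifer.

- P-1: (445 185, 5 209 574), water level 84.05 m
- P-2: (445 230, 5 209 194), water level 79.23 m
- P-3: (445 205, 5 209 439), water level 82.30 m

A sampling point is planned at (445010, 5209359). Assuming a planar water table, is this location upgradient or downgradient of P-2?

upgradient

Differences from P-1: to P-2 (Δx, Δy, Δh) = (45, -380, -4.82); to P-3 = (20, -135, -1.75).
Determinant of the coordinate differences = 45·(-135) − 20·(-380) = 1525.
∂h/∂x = [(-4.82)·(-135) − (-1.75)·(-380)] / 1525 = -0.009377
∂h/∂y = [45·(-1.75) − 20·(-4.82)] / 1525 = +0.01157
Head at (445010, 5209359) = 84.05 + (-0.009377)·(-175) + (+0.01157)·(-215) = 83.20 m.
That is higher than the 79.23 m at P-2, so the point is upgradient.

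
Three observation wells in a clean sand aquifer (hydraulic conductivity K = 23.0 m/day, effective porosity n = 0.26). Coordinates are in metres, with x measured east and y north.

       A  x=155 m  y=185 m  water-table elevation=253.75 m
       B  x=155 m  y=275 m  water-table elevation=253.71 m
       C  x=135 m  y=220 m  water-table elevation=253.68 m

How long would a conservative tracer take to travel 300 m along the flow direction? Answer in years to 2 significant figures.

Differences from A: to B (Δx, Δy, Δh) = (0, 90, -0.04); to C = (-20, 35, -0.07).
Solve a·Δx + b·Δy = Δh: det = 0·35 − (-20)·90 = 1800.
∂h/∂x = [(-0.04)·35 − (-0.07)·90] / 1800 = +0.002722
∂h/∂y = [0·(-0.07) − (-20)·(-0.04)] / 1800 = -0.0004444
|∇h| = √(0.002722² + -0.0004444²) = 0.002758
Seepage velocity v = K·i/n = 23.0 × 0.002758 / 0.26 = 0.244 m/day.
t = 300 / 0.244 = 1230 days = 3.37 years.

3.4 years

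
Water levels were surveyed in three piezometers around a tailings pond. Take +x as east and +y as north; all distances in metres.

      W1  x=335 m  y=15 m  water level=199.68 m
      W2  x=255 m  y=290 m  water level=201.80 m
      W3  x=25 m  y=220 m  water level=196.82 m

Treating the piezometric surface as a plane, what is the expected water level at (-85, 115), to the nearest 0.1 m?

193.5 m

Taking W1 as reference: W2−W1 = (-80, 275, +2.12); W3−W1 = (-310, 205, -2.86).
Determinant of the coordinate differences = (-80)·205 − (-310)·275 = 68850.
∂h/∂x = [(+2.12)·205 − (-2.86)·275] / 68850 = +0.01774
∂h/∂y = [(-80)·(-2.86) − (-310)·(+2.12)] / 68850 = +0.01287
h(-85, 115) = 199.68 + (+0.01774)·(-420) + (+0.01287)·(100) = 199.68 -7.449 +1.287 = 193.518 m.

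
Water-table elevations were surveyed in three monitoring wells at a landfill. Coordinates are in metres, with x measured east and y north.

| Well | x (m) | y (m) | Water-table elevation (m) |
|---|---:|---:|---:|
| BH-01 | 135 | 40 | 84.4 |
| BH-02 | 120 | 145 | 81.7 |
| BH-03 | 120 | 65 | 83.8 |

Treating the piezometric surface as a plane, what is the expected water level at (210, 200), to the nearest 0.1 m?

79.9 m

With h = a·x + b·y + c and BH-01 as origin, the differences give:
  (-15)·a + 105·b = -2.7
  (-15)·a + 25·b = -0.6
Eliminate b (×25 and ×105, subtract): 1200·a = -4.50 → a = ∂h/∂x = -0.003750
Back-substitute: b = ∂h/∂y = -0.02625.
h(210, 200) = 84.4 + (-0.003750)·(75) + (-0.02625)·(160) = 84.4 -0.281 -4.200 = 79.919 m.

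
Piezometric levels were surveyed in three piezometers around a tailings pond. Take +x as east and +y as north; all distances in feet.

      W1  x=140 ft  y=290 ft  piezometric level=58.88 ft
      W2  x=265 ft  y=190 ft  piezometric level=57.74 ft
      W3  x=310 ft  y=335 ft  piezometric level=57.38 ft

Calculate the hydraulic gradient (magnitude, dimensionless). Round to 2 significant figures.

Taking W1 as reference: W2−W1 = (125, -100, -1.14); W3−W1 = (170, 45, -1.50).
Solve a·Δx + b·Δy = Δh: det = 125·45 − 170·(-100) = 22625.
∂h/∂x = [(-1.14)·45 − (-1.50)·(-100)] / 22625 = -0.008897
∂h/∂y = [125·(-1.50) − 170·(-1.14)] / 22625 = +0.0002785
|∇h| = √(-0.008897² + 0.0002785²) = 0.008901

0.0089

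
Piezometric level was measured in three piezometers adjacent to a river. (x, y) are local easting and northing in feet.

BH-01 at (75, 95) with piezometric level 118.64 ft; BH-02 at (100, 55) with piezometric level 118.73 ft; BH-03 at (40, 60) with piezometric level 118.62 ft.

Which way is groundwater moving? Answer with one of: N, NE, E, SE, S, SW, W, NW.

NW

With h = a·x + b·y + c and BH-01 as origin, the differences give:
  25·a + (-40)·b = +0.09
  (-35)·a + (-35)·b = -0.02
Eliminate b (×(-35) and ×(-40), subtract): -2275·a = -3.950 → a = ∂h/∂x = +0.001736
Back-substitute: b = ∂h/∂y = -0.001165.
Flow = −∇h = (-0.001736 east, +0.001165 north), which points northwest.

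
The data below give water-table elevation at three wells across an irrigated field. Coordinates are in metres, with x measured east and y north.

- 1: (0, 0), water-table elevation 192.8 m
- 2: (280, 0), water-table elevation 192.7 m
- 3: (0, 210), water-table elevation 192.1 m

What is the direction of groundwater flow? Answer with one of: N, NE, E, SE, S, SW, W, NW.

∂h/∂x = (192.7 − 192.8) / (280 − 0) = -0.0003571
∂h/∂y = (192.1 − 192.8) / (210 − 0) = -0.003333
Flow = −∇h = (+0.0003571 east, +0.003333 north), which points north.

N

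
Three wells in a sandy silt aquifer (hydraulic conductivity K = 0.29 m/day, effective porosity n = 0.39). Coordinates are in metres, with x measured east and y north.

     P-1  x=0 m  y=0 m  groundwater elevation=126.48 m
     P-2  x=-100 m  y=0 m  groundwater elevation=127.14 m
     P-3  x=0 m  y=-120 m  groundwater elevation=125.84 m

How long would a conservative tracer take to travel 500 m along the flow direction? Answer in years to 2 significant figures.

220 years

∂h/∂x = (127.14 − 126.48) / (-100 − 0) = -0.006600
∂h/∂y = (125.84 − 126.48) / (-120 − 0) = +0.005333
|∇h| = √(-0.006600² + 0.005333²) = 0.008485
Seepage velocity v = K·i/n = 0.29 × 0.008485 / 0.39 = 0.006309 m/day.
t = 500 / 0.006309 = 7.925e+04 days = 217 years.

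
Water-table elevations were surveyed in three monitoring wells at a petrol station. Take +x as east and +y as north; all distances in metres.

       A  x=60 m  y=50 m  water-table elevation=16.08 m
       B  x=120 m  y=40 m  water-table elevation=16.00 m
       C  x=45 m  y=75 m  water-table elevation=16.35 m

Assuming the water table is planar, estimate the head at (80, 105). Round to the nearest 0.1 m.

16.7 m

With h = a·x + b·y + c and A as origin, the differences give:
  60·a + (-10)·b = -0.08
  (-15)·a + 25·b = +0.27
Eliminate b (×25 and ×(-10), subtract): 1350·a = 0.700 → a = ∂h/∂x = +0.0005185
Back-substitute: b = ∂h/∂y = +0.01111.
h(80, 105) = 16.08 + (+0.0005185)·(20) + (+0.01111)·(55) = 16.08 +0.010 +0.611 = 16.701 m.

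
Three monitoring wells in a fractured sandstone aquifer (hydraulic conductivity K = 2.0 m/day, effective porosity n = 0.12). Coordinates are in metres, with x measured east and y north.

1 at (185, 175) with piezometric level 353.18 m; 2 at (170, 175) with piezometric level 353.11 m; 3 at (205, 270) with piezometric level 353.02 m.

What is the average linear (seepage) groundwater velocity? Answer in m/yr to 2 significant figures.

With h = a·x + b·y + c and 1 as origin, the differences give:
  (-15)·a + 0·b = -0.07
  20·a + 95·b = -0.16
Eliminate b (×95 and ×0, subtract): -1425·a = -6.650 → a = ∂h/∂x = +0.004667
Back-substitute: b = ∂h/∂y = -0.002667.
|∇h| = √(0.004667² + -0.002667²) = 0.005375
Seepage velocity v = K·i/n = 2.0 × 0.005375 / 0.12 = 0.08958 m/day = 32.72 m/yr.

33 m/yr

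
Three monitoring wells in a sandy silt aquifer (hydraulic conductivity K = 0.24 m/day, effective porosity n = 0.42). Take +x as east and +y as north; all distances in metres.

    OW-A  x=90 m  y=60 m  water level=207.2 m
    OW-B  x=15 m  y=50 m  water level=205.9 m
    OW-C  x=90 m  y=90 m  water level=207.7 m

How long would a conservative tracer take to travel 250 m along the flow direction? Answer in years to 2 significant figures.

With h = a·x + b·y + c and OW-A as origin, the differences give:
  (-75)·a + (-10)·b = -1.3
  0·a + 30·b = +0.5
Eliminate b (×30 and ×(-10), subtract): -2250·a = -34.00 → a = ∂h/∂x = +0.01511
Back-substitute: b = ∂h/∂y = +0.01667.
|∇h| = √(0.01511² + 0.01667²) = 0.0225
Seepage velocity v = K·i/n = 0.24 × 0.0225 / 0.42 = 0.01286 m/day.
t = 250 / 0.01286 = 1.944e+04 days = 53.2 years.

53 years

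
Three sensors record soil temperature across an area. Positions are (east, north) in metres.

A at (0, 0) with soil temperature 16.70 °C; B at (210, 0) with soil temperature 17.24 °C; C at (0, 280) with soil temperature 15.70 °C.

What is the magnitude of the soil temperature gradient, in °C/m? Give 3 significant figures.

∂T/∂x = (17.24 − 16.70) / (210 − 0) = +0.002571
∂T/∂y = (15.70 − 16.70) / (280 − 0) = -0.003571
|∇f| = √(0.002571² + -0.003571²) = 0.0044 °C/m

0.00440 °C/m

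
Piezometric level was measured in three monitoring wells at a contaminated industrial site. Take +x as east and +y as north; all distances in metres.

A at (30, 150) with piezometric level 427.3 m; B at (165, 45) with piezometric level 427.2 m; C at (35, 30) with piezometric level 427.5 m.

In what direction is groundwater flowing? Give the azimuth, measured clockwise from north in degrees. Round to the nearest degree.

Differences from A: to B (Δx, Δy, Δh) = (135, -105, -0.1); to C = (5, -120, +0.2).
Solve a·Δx + b·Δy = Δh: det = 135·(-120) − 5·(-105) = -15675.
∂h/∂x = [(-0.1)·(-120) − (+0.2)·(-105)] / -15675 = -0.002105
∂h/∂y = [135·(+0.2) − 5·(-0.1)] / -15675 = -0.001754
Flow direction (−∇h) has components (+0.002105 E, +0.001754 N).
Azimuth = atan2(E, N) = atan2(+0.002105, +0.001754) = 50.2° ≈ 050°.

050°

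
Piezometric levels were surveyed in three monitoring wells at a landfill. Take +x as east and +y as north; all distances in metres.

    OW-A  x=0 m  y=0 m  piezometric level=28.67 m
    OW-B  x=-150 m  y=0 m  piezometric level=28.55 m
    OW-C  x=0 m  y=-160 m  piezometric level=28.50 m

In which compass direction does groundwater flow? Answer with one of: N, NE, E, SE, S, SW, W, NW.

SW

∂h/∂x = (28.55 − 28.67) / (-150 − 0) = +0.0008000
∂h/∂y = (28.50 − 28.67) / (-160 − 0) = +0.001063
Flow = −∇h = (-0.0008000 east, -0.001063 north), which points southwest.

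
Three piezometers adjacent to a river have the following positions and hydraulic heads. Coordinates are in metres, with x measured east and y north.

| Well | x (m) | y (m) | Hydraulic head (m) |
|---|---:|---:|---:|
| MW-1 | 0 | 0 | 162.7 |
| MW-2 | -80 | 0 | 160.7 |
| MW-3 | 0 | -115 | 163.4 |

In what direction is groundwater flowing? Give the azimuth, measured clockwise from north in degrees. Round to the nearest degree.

284°

∂h/∂x = (160.7 − 162.7) / (-80 − 0) = +0.02500
∂h/∂y = (163.4 − 162.7) / (-115 − 0) = -0.006087
Flow direction (−∇h) has components (-0.02500 E, +0.006087 N).
Azimuth = atan2(E, N) = atan2(-0.02500, +0.006087) = 283.7° ≈ 284°.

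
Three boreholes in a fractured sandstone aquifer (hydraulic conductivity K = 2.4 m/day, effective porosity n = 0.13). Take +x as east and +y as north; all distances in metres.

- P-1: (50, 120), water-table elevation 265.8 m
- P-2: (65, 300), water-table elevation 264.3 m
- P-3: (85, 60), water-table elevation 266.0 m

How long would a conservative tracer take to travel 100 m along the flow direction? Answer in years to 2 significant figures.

1.4 years

With h = a·x + b·y + c and P-1 as origin, the differences give:
  15·a + 180·b = -1.5
  35·a + (-60)·b = +0.2
Eliminate b (×(-60) and ×180, subtract): -7200·a = 54.00 → a = ∂h/∂x = -0.007500
Back-substitute: b = ∂h/∂y = -0.007708.
|∇h| = √(-0.007500² + -0.007708²) = 0.01075
Seepage velocity v = K·i/n = 2.4 × 0.01075 / 0.13 = 0.1985 m/day.
t = 100 / 0.1985 = 503.8 days = 1.38 years.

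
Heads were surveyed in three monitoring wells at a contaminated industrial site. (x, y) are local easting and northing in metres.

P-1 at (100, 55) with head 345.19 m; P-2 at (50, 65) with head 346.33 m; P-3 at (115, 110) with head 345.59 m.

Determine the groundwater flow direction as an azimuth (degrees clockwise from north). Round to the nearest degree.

122°

With h = a·x + b·y + c and P-1 as origin, the differences give:
  (-50)·a + 10·b = +1.14
  15·a + 55·b = +0.40
Eliminate b (×55 and ×10, subtract): -2900·a = 58.700 → a = ∂h/∂x = -0.02024
Back-substitute: b = ∂h/∂y = +0.01279.
Flow direction (−∇h) has components (+0.02024 E, -0.01279 N).
Azimuth = atan2(E, N) = atan2(+0.02024, -0.01279) = 122.3° ≈ 122°.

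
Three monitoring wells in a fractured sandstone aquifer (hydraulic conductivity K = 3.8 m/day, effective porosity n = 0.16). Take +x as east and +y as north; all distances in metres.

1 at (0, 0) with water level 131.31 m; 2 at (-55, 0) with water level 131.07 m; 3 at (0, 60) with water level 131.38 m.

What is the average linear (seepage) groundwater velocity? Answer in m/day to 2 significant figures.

∂h/∂x = (131.07 − 131.31) / (-55 − 0) = +0.004364
∂h/∂y = (131.38 − 131.31) / (60 − 0) = +0.001167
|∇h| = √(0.004364² + 0.001167²) = 0.004517
Seepage velocity v = K·i/n = 3.8 × 0.004517 / 0.16 = 0.1073 m/day.

0.11 m/day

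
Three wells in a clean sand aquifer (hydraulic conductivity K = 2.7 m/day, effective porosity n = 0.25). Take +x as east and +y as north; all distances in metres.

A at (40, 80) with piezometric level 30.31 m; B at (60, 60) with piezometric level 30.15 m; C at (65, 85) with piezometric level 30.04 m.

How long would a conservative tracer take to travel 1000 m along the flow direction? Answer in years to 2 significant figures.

24 years

With h = a·x + b·y + c and A as origin, the differences give:
  20·a + (-20)·b = -0.16
  25·a + 5·b = -0.27
Eliminate b (×5 and ×(-20), subtract): 600·a = -6.200 → a = ∂h/∂x = -0.01033
Back-substitute: b = ∂h/∂y = -0.002333.
|∇h| = √(-0.01033² + -0.002333²) = 0.01059
Seepage velocity v = K·i/n = 2.7 × 0.01059 / 0.25 = 0.1144 m/day.
t = 1000 / 0.1144 = 8741 days = 23.9 years.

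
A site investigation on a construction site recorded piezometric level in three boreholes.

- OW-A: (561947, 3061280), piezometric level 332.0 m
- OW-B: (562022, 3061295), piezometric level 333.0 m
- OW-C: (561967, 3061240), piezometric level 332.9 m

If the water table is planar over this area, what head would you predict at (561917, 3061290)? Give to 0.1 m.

With h = a·x + b·y + c and OW-A as origin, the differences give:
  75·a + 15·b = +1.0
  20·a + (-40)·b = +0.9
Eliminate b (×(-40) and ×15, subtract): -3300·a = -53.50 → a = ∂h/∂x = +0.01621
Back-substitute: b = ∂h/∂y = -0.01439.
h(561917, 3061290) = 332.0 + (+0.01621)·(-30) + (-0.01439)·(10) = 332.0 -0.486 -0.144 = 331.370 m.

331.4 m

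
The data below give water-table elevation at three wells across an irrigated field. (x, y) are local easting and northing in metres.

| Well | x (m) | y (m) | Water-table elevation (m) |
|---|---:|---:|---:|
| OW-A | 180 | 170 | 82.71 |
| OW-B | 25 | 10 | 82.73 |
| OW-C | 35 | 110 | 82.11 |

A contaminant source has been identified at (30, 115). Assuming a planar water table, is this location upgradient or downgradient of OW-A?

downgradient

Taking OW-A as reference: OW-B−OW-A = (-155, -160, +0.02); OW-C−OW-A = (-145, -60, -0.60).
Determinant of the coordinate differences = (-155)·(-60) − (-145)·(-160) = -13900.
∂h/∂x = [(+0.02)·(-60) − (-0.60)·(-160)] / -13900 = +0.006993
∂h/∂y = [(-155)·(-0.60) − (-145)·(+0.02)] / -13900 = -0.006899
Head at (30, 115) = 82.71 + (+0.006993)·(-150) + (-0.006899)·(-55) = 82.04 m.
That is lower than the 82.71 m at OW-A, so the point is downgradient.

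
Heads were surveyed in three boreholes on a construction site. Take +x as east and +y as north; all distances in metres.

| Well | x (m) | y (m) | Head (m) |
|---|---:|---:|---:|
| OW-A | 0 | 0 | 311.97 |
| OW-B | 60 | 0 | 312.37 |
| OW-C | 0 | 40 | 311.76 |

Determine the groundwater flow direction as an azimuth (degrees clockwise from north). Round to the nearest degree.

308°

∂h/∂x = (312.37 − 311.97) / (60 − 0) = +0.006667
∂h/∂y = (311.76 − 311.97) / (40 − 0) = -0.005250
Flow direction (−∇h) has components (-0.006667 E, +0.005250 N).
Azimuth = atan2(E, N) = atan2(-0.006667, +0.005250) = 308.2° ≈ 308°.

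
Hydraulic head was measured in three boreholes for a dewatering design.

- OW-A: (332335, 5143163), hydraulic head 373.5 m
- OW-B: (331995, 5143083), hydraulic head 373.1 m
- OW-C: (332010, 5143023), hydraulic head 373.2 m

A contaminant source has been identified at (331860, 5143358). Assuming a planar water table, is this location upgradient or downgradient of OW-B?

Differences from OW-A: to OW-B (Δx, Δy, Δh) = (-340, -80, -0.4); to OW-C = (-325, -140, -0.3).
Solve a·Δx + b·Δy = Δh: det = (-340)·(-140) − (-325)·(-80) = 21600.
∂h/∂x = [(-0.4)·(-140) − (-0.3)·(-80)] / 21600 = +0.001481
∂h/∂y = [(-340)·(-0.3) − (-325)·(-0.4)] / 21600 = -0.001296
Head at (331860, 5143358) = 373.5 + (+0.001481)·(-475) + (-0.001296)·(195) = 372.54 m.
That is lower than the 373.1 m at OW-B, so the point is downgradient.

downgradient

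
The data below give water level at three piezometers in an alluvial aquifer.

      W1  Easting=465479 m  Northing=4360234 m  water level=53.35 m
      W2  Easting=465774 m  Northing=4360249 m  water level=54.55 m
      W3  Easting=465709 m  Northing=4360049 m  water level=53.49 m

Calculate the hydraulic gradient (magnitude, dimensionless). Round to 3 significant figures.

Differences from W1: to W2 (Δx, Δy, Δh) = (295, 15, +1.20); to W3 = (230, -185, +0.14).
Determinant of the coordinate differences = 295·(-185) − 230·15 = -58025.
∂h/∂x = [(+1.20)·(-185) − (+0.14)·15] / -58025 = +0.003862
∂h/∂y = [295·(+0.14) − 230·(+1.20)] / -58025 = +0.004045
|∇h| = √(0.003862² + 0.004045²) = 0.005593

0.00559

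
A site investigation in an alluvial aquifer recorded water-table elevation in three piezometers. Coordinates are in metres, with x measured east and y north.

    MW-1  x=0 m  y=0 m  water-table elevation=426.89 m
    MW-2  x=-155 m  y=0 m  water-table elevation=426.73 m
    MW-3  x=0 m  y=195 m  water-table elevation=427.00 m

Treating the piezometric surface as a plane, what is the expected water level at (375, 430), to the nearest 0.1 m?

∂h/∂x = (426.73 − 426.89) / (-155 − 0) = +0.001032
∂h/∂y = (427.00 − 426.89) / (195 − 0) = +0.0005641
h(375, 430) = 426.89 + (+0.001032)·(375) + (+0.0005641)·(430) = 426.89 +0.387 +0.243 = 427.520 m.

427.5 m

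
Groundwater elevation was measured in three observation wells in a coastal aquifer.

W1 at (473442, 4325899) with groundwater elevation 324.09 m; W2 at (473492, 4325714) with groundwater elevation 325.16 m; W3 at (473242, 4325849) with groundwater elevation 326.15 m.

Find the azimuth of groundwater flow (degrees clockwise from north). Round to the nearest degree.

With h = a·x + b·y + c and W1 as origin, the differences give:
  50·a + (-185)·b = +1.07
  (-200)·a + (-50)·b = +2.06
Eliminate b (×(-50) and ×(-185), subtract): -39500·a = 327.600 → a = ∂h/∂x = -0.008294
Back-substitute: b = ∂h/∂y = -0.008025.
Flow direction (−∇h) has components (+0.008294 E, +0.008025 N).
Azimuth = atan2(E, N) = atan2(+0.008294, +0.008025) = 45.9° ≈ 046°.

046°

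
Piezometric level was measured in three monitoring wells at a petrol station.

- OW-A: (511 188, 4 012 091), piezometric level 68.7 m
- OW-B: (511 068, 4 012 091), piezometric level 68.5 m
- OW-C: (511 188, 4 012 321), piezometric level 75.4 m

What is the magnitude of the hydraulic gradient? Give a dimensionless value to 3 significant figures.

0.0292

∂h/∂x = (68.5 − 68.7) / (511068 − 511188) = +0.001667
∂h/∂y = (75.4 − 68.7) / (4012321 − 4012091) = +0.02913
|∇h| = √(0.001667² + 0.02913²) = 0.02918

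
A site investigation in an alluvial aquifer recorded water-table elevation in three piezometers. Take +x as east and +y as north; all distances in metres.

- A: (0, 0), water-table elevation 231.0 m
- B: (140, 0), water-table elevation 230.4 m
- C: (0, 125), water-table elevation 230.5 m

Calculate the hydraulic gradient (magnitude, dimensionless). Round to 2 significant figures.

∂h/∂x = (230.4 − 231.0) / (140 − 0) = -0.004286
∂h/∂y = (230.5 − 231.0) / (125 − 0) = -0.004000
|∇h| = √(-0.004286² + -0.004000²) = 0.005863

0.0059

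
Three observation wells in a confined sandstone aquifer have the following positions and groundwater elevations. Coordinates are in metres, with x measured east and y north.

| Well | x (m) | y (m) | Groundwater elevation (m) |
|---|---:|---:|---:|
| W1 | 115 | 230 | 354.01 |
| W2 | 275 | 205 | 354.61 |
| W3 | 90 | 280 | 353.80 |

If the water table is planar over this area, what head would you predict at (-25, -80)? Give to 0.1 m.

Taking W1 as reference: W2−W1 = (160, -25, +0.60); W3−W1 = (-25, 50, -0.21).
Solve a·Δx + b·Δy = Δh: det = 160·50 − (-25)·(-25) = 7375.
∂h/∂x = [(+0.60)·50 − (-0.21)·(-25)] / 7375 = +0.003356
∂h/∂y = [160·(-0.21) − (-25)·(+0.60)] / 7375 = -0.002522
h(-25, -80) = 354.01 + (+0.003356)·(-140) + (-0.002522)·(-310) = 354.01 -0.470 +0.782 = 354.322 m.

354.3 m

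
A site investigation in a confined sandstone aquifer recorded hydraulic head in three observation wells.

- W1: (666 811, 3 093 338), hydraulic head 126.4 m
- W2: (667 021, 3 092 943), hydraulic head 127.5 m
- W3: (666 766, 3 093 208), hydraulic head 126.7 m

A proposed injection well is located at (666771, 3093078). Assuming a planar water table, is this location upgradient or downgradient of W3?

Taking W1 as reference: W2−W1 = (210, -395, +1.1); W3−W1 = (-45, -130, +0.3).
Determinant of the coordinate differences = 210·(-130) − (-45)·(-395) = -45075.
∂h/∂x = [(+1.1)·(-130) − (+0.3)·(-395)] / -45075 = +0.0005435
∂h/∂y = [210·(+0.3) − (-45)·(+1.1)] / -45075 = -0.002496
Head at (666771, 3093078) = 126.4 + (+0.0005435)·(-40) + (-0.002496)·(-260) = 127.03 m.
That is higher than the 126.7 m at W3, so the point is upgradient.

upgradient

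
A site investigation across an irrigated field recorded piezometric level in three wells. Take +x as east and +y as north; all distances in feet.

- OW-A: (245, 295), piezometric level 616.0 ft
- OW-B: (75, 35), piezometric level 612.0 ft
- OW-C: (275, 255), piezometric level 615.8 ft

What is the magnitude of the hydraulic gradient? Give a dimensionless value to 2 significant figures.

0.013

Differences from OW-A: to OW-B (Δx, Δy, Δh) = (-170, -260, -4.0); to OW-C = (30, -40, -0.2).
Determinant of the coordinate differences = (-170)·(-40) − 30·(-260) = 14600.
∂h/∂x = [(-4.0)·(-40) − (-0.2)·(-260)] / 14600 = +0.007397
∂h/∂y = [(-170)·(-0.2) − 30·(-4.0)] / 14600 = +0.01055
|∇h| = √(0.007397² + 0.01055²) = 0.01288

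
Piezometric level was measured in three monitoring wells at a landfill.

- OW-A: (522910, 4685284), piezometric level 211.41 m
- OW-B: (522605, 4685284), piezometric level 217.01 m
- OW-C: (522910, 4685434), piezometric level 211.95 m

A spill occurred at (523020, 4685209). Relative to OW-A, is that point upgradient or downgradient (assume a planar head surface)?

downgradient

∂h/∂x = (217.01 − 211.41) / (522605 − 522910) = -0.01836
∂h/∂y = (211.95 − 211.41) / (4685434 − 4685284) = +0.003600
Head at (523020, 4685209) = 211.41 + (-0.01836)·(110) + (+0.003600)·(-75) = 209.12 m.
That is lower than the 211.41 m at OW-A, so the point is downgradient.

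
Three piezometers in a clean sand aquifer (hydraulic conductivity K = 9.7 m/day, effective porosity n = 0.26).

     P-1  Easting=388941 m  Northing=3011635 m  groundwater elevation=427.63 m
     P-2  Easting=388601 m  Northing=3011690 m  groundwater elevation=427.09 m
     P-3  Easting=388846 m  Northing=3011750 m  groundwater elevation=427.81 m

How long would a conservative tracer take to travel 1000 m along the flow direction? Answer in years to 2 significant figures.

Three-point gradient (reference P-1): Δ to P-2 = (-340, 55, -0.54), Δ to P-3 = (-95, 115, +0.18).
∂h/∂x = +0.002125, ∂h/∂y = +0.003321 (det = -33875).
|∇h| = √(0.002125² + 0.003321²) = 0.003943
Seepage velocity v = K·i/n = 9.7 × 0.003943 / 0.26 = 0.1471 m/day.
t = 1000 / 0.1471 = 6798 days = 18.6 years.

19 years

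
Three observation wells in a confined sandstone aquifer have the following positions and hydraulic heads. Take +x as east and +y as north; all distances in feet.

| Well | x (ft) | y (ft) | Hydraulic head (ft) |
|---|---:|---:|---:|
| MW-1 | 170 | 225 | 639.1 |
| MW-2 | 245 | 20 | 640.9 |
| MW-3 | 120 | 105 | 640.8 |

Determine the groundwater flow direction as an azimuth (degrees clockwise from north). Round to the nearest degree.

Taking MW-1 as reference: MW-2−MW-1 = (75, -205, +1.8); MW-3−MW-1 = (-50, -120, +1.7).
Determinant of the coordinate differences = 75·(-120) − (-50)·(-205) = -19250.
∂h/∂x = [(+1.8)·(-120) − (+1.7)·(-205)] / -19250 = -0.006883
∂h/∂y = [75·(+1.7) − (-50)·(+1.8)] / -19250 = -0.01130
Flow direction (−∇h) has components (+0.006883 E, +0.01130 N).
Azimuth = atan2(E, N) = atan2(+0.006883, +0.01130) = 31.3° ≈ 031°.

031°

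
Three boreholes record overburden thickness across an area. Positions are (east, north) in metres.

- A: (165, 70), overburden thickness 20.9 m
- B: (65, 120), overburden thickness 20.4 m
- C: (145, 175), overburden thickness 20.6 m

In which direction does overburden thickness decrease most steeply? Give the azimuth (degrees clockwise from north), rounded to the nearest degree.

Differences from A: to B (Δx, Δy, Δh) = (-100, 50, -0.5); to C = (-20, 105, -0.3).
Solve a·Δx + b·Δy = Δd: det = (-100)·105 − (-20)·50 = -9500.
∂d/∂x = [(-0.5)·105 − (-0.3)·50] / -9500 = +0.003947
∂d/∂y = [(-100)·(-0.3) − (-20)·(-0.5)] / -9500 = -0.002105
Steepest decrease is along −∇f: components (-0.003947 E, +0.002105 N).
Azimuth = atan2(-0.003947, +0.002105) = 298.1° ≈ 298°.

298°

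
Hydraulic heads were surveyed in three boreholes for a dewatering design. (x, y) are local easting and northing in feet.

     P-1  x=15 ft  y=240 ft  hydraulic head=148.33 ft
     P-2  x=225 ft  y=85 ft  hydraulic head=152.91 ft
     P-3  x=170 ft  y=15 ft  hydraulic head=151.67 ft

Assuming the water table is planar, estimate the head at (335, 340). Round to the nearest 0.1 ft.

155.4 ft

Differences from P-1: to P-2 (Δx, Δy, Δh) = (210, -155, +4.58); to P-3 = (155, -225, +3.34).
Solve a·Δx + b·Δy = Δh: det = 210·(-225) − 155·(-155) = -23225.
∂h/∂x = [(+4.58)·(-225) − (+3.34)·(-155)] / -23225 = +0.02208
∂h/∂y = [210·(+3.34) − 155·(+4.58)] / -23225 = +0.0003660
h(335, 340) = 148.33 + (+0.02208)·(320) + (+0.0003660)·(100) = 148.33 +7.065 +0.037 = 155.432 ft.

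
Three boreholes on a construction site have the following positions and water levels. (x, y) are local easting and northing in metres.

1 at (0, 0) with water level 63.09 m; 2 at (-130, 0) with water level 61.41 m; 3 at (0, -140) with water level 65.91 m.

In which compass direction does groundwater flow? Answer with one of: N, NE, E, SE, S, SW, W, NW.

∂h/∂x = (61.41 − 63.09) / (-130 − 0) = +0.01292
∂h/∂y = (65.91 − 63.09) / (-140 − 0) = -0.02014
Flow = −∇h = (-0.01292 east, +0.02014 north), which points northwest.

NW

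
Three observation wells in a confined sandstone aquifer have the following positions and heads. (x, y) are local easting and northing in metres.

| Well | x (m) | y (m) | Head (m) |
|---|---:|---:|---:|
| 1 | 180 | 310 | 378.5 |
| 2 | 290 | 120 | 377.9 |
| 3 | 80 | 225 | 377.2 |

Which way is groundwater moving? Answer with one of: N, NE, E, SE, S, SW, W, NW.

With h = a·x + b·y + c and 1 as origin, the differences give:
  110·a + (-190)·b = -0.6
  (-100)·a + (-85)·b = -1.3
Eliminate b (×(-85) and ×(-190), subtract): -28350·a = -196.00 → a = ∂h/∂x = +0.006914
Back-substitute: b = ∂h/∂y = +0.007160.
Flow = −∇h = (-0.006914 east, -0.007160 north), which points southwest.

SW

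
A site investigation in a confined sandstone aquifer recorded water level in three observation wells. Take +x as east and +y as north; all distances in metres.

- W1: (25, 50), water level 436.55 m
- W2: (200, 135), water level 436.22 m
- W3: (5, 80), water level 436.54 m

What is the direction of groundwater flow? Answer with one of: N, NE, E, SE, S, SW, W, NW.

Three-point gradient (reference W1): Δ to W2 = (175, 85, -0.33), Δ to W3 = (-20, 30, -0.01).
∂h/∂x = -0.001302, ∂h/∂y = -0.001201 (det = 6950).
Flow = −∇h = (+0.001302 east, +0.001201 north), which points northeast.

NE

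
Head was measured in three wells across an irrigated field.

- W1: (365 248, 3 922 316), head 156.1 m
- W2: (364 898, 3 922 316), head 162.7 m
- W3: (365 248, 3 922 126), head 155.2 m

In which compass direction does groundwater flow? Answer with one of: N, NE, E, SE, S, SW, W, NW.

∂h/∂x = (162.7 − 156.1) / (364898 − 365248) = -0.01886
∂h/∂y = (155.2 − 156.1) / (3922126 − 3922316) = +0.004737
Flow = −∇h = (+0.01886 east, -0.004737 north), which points east.

E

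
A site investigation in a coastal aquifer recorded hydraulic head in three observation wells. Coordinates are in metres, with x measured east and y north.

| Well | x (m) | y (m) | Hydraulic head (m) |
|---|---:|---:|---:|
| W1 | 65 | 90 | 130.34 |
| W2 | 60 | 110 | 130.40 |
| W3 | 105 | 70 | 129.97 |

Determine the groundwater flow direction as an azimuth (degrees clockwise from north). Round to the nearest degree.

095°

Taking W1 as reference: W2−W1 = (-5, 20, +0.06); W3−W1 = (40, -20, -0.37).
Solve a·Δx + b·Δy = Δh: det = (-5)·(-20) − 40·20 = -700.
∂h/∂x = [(+0.06)·(-20) − (-0.37)·20] / -700 = -0.008857
∂h/∂y = [(-5)·(-0.37) − 40·(+0.06)] / -700 = +0.0007857
Flow direction (−∇h) has components (+0.008857 E, -0.0007857 N).
Azimuth = atan2(E, N) = atan2(+0.008857, -0.0007857) = 95.1° ≈ 095°.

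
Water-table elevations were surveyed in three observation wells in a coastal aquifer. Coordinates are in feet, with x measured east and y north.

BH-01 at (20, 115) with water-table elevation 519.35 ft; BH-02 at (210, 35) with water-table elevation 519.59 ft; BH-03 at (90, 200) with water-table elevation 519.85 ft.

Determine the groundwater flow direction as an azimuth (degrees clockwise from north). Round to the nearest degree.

Three-point gradient (reference BH-01): Δ to BH-02 = (190, -80, +0.24), Δ to BH-03 = (70, 85, +0.50).
∂h/∂x = +0.002777, ∂h/∂y = +0.003595 (det = 21750).
Flow direction (−∇h) has components (-0.002777 E, -0.003595 N).
Azimuth = atan2(E, N) = atan2(-0.002777, -0.003595) = 217.7° ≈ 218°.

218°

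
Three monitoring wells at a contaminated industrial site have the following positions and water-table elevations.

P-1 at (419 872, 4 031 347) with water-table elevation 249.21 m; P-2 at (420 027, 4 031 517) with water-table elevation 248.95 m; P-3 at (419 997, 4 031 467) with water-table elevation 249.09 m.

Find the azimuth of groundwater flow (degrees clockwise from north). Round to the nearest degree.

322°

Taking P-1 as reference: P-2−P-1 = (155, 170, -0.26); P-3−P-1 = (125, 120, -0.12).
Determinant of the coordinate differences = 155·120 − 125·170 = -2650.
∂h/∂x = [(-0.26)·120 − (-0.12)·170] / -2650 = +0.004075
∂h/∂y = [155·(-0.12) − 125·(-0.26)] / -2650 = -0.005245
Flow direction (−∇h) has components (-0.004075 E, +0.005245 N).
Azimuth = atan2(E, N) = atan2(-0.004075, +0.005245) = 322.2° ≈ 322°.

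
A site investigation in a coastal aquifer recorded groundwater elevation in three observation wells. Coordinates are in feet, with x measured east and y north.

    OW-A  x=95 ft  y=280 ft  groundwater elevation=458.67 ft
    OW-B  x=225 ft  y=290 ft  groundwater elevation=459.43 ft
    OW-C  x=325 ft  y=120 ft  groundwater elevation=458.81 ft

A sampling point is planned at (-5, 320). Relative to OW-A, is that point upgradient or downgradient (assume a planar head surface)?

With h = a·x + b·y + c and OW-A as origin, the differences give:
  130·a + 10·b = +0.76
  230·a + (-160)·b = +0.14
Eliminate b (×(-160) and ×10, subtract): -23100·a = -123.000 → a = ∂h/∂x = +0.005325
Back-substitute: b = ∂h/∂y = +0.006779.
Head at (-5, 320) = 458.67 + (+0.005325)·(-100) + (+0.006779)·(40) = 458.41 ft.
That is lower than the 458.67 ft at OW-A, so the point is downgradient.

downgradient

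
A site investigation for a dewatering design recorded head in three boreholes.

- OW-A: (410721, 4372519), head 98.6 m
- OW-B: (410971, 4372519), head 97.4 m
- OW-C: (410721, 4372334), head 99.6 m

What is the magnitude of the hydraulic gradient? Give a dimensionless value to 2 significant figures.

0.0072

∂h/∂x = (97.4 − 98.6) / (410971 − 410721) = -0.004800
∂h/∂y = (99.6 − 98.6) / (4372334 − 4372519) = -0.005405
|∇h| = √(-0.004800² + -0.005405²) = 0.007229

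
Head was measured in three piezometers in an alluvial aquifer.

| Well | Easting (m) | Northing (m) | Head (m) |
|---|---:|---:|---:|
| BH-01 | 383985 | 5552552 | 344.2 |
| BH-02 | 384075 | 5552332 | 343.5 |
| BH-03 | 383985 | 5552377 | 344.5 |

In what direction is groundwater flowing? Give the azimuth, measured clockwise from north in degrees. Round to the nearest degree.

Three-point gradient (reference BH-01): Δ to BH-02 = (90, -220, -0.7), Δ to BH-03 = (0, -175, +0.3).
∂h/∂x = -0.01197, ∂h/∂y = -0.001714 (det = -15750).
Flow direction (−∇h) has components (+0.01197 E, +0.001714 N).
Azimuth = atan2(E, N) = atan2(+0.01197, +0.001714) = 81.8° ≈ 082°.

082°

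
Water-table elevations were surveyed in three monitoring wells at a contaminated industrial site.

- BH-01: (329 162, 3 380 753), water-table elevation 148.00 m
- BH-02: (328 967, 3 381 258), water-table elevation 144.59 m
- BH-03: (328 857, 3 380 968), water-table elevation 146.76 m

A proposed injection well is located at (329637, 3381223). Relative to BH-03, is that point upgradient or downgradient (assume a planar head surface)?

downgradient

With h = a·x + b·y + c and BH-01 as origin, the differences give:
  (-195)·a + 505·b = -3.41
  (-305)·a + 215·b = -1.24
Eliminate b (×215 and ×505, subtract): 112100·a = -106.950 → a = ∂h/∂x = -0.0009541
Back-substitute: b = ∂h/∂y = -0.007121.
Head at (329637, 3381223) = 148.00 + (-0.0009541)·(475) + (-0.007121)·(470) = 144.20 m.
That is lower than the 146.76 m at BH-03, so the point is downgradient.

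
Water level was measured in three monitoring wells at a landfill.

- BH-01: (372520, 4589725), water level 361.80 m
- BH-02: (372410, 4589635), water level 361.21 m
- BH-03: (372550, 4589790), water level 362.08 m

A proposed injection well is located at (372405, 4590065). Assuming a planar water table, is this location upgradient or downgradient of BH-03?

Differences from BH-01: to BH-02 (Δx, Δy, Δh) = (-110, -90, -0.59); to BH-03 = (30, 65, +0.28).
Solve a·Δx + b·Δy = Δh: det = (-110)·65 − 30·(-90) = -4450.
∂h/∂x = [(-0.59)·65 − (+0.28)·(-90)] / -4450 = +0.002955
∂h/∂y = [(-110)·(+0.28) − 30·(-0.59)] / -4450 = +0.002944
Head at (372405, 4590065) = 361.80 + (+0.002955)·(-115) + (+0.002944)·(340) = 362.46 m.
That is higher than the 362.08 m at BH-03, so the point is upgradient.

upgradient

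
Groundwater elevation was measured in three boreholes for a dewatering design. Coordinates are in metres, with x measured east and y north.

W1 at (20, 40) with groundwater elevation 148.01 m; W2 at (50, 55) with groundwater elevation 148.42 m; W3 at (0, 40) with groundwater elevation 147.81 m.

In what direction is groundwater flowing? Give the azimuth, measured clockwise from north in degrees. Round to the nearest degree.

234°

Differences from W1: to W2 (Δx, Δy, Δh) = (30, 15, +0.41); to W3 = (-20, 0, -0.20).
Determinant of the coordinate differences = 30·0 − (-20)·15 = 300.
∂h/∂x = [(+0.41)·0 − (-0.20)·15] / 300 = +0.010000
∂h/∂y = [30·(-0.20) − (-20)·(+0.41)] / 300 = +0.007333
Flow direction (−∇h) has components (-0.010000 E, -0.007333 N).
Azimuth = atan2(E, N) = atan2(-0.010000, -0.007333) = 233.7° ≈ 234°.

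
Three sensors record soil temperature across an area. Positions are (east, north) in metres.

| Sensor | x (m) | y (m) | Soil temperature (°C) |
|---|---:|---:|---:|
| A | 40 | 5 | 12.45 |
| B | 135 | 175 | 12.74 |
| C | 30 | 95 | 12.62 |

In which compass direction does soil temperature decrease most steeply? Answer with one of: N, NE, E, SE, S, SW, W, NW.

S

Differences from A: to B (Δx, Δy, Δh) = (95, 170, +0.29); to C = (-10, 90, +0.17).
Determinant of the coordinate differences = 95·90 − (-10)·170 = 10250.
∂T/∂x = [(+0.29)·90 − (+0.17)·170] / 10250 = -0.0002732
∂T/∂y = [95·(+0.17) − (-10)·(+0.29)] / 10250 = +0.001859
Steepest decrease is along −∇f = (+0.0002732 E, -0.001859 N) → south.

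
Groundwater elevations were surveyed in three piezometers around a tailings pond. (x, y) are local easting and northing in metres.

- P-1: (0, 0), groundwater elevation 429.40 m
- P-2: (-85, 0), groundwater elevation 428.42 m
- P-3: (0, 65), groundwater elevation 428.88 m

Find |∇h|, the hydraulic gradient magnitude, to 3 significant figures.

∂h/∂x = (428.42 − 429.40) / (-85 − 0) = +0.01153
∂h/∂y = (428.88 − 429.40) / (65 − 0) = -0.008000
|∇h| = √(0.01153² + -0.008000²) = 0.01403

0.0140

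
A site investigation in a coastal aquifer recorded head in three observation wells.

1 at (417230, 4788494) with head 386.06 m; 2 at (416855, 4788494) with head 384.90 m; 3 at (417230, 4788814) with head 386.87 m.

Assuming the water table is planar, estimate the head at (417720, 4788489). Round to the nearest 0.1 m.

∂h/∂x = (384.90 − 386.06) / (416855 − 417230) = +0.003093
∂h/∂y = (386.87 − 386.06) / (4788814 − 4788494) = +0.002531
h(417720, 4788489) = 386.06 + (+0.003093)·(490) + (+0.002531)·(-5) = 386.06 +1.516 -0.013 = 387.563 m.

387.6 m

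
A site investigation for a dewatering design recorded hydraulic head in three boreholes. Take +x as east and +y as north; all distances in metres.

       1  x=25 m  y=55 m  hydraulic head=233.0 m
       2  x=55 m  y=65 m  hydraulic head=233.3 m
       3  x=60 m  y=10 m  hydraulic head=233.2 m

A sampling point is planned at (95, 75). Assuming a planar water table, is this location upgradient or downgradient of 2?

upgradient

Differences from 1: to 2 (Δx, Δy, Δh) = (30, 10, +0.3); to 3 = (35, -45, +0.2).
Determinant of the coordinate differences = 30·(-45) − 35·10 = -1700.
∂h/∂x = [(+0.3)·(-45) − (+0.2)·10] / -1700 = +0.009118
∂h/∂y = [30·(+0.2) − 35·(+0.3)] / -1700 = +0.002647
Head at (95, 75) = 233.0 + (+0.009118)·(70) + (+0.002647)·(20) = 233.69 m.
That is higher than the 233.3 m at 2, so the point is upgradient.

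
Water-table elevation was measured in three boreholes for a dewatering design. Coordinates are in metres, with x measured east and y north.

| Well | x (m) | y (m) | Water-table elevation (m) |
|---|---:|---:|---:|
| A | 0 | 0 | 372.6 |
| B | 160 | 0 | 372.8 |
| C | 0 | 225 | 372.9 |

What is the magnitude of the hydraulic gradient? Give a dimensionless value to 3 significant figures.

0.00183

∂h/∂x = (372.8 − 372.6) / (160 − 0) = +0.001250
∂h/∂y = (372.9 − 372.6) / (225 − 0) = +0.001333
|∇h| = √(0.001250² + 0.001333²) = 0.001827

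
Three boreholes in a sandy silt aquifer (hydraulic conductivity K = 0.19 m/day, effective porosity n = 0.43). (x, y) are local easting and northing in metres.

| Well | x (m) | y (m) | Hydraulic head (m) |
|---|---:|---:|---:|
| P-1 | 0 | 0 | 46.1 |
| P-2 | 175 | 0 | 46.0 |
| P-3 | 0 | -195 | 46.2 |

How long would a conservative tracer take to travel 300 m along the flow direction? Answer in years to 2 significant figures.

∂h/∂x = (46.0 − 46.1) / (175 − 0) = -0.0005714
∂h/∂y = (46.2 − 46.1) / (-195 − 0) = -0.0005128
|∇h| = √(-0.0005714² + -0.0005128²) = 0.0007678
Seepage velocity v = K·i/n = 0.19 × 0.0007678 / 0.43 = 0.0003393 m/day.
t = 300 / 0.0003393 = 8.842e+05 days = 2.42e+03 years.

2400 years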